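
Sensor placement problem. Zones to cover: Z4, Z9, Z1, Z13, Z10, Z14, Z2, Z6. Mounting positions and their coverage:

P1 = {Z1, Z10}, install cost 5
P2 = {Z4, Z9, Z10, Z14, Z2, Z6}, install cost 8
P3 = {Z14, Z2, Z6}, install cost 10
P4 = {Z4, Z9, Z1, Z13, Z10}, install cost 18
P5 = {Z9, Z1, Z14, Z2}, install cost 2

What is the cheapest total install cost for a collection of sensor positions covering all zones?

P2, P4 cover every zone at install cost 8 + 18 = 26.
Any cover uses at least 2 sensor positions; among all covering selections none totals below 26.

26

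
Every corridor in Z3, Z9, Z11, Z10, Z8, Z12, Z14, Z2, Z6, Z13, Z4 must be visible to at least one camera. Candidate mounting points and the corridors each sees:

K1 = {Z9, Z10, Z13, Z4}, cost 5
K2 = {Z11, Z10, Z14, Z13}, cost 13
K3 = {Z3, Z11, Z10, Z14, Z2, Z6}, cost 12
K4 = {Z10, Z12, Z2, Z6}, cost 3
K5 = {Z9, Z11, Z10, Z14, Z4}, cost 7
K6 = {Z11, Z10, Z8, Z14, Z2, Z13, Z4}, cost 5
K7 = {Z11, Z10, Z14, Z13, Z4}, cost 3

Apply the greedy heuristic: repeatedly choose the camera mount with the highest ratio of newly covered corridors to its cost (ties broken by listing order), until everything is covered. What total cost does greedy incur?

28

Pick 1: K7 adds 5 new (Z11, Z10, Z14, Z13, Z4) at cost 3 (ratio 5/3).
Pick 2: K4 adds 3 new (Z12, Z2, Z6) at cost 3 (ratio 3/3).
Pick 3: K1 adds 1 new (Z9) at cost 5 (ratio 1/5).
Pick 4: K6 adds 1 new (Z8) at cost 5 (ratio 1/5).
Pick 5: K3 adds 1 new (Z3) at cost 12 (ratio 1/12).
Greedy total cost: 3 + 3 + 5 + 5 + 12 = 28. (The true optimum is 25, so greedy overshoots here.)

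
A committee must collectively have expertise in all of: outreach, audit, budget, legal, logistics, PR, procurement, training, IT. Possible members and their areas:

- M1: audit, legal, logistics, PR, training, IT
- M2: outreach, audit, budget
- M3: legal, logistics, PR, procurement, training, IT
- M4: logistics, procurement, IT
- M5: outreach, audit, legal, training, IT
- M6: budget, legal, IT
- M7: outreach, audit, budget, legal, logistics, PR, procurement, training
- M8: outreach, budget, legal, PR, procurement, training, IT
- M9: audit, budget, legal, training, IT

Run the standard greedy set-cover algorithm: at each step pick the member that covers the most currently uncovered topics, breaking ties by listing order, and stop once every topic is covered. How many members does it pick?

2

Pick 1: M7 covers 8 new topics (outreach, audit, budget, legal, logistics, PR, procurement, training).
Pick 2: M1 covers 1 new topics (IT).
Greedy uses 2 members.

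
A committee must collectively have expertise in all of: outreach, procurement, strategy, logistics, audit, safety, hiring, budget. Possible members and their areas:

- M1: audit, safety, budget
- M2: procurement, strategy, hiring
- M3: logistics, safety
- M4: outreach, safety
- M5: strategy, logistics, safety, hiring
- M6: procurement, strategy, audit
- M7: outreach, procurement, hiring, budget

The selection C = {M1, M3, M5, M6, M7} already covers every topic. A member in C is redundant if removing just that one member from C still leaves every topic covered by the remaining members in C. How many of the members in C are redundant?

4

Drop M1: the rest still cover every topic — redundant.
Drop M3: the rest still cover every topic — redundant.
Drop M5: the rest still cover every topic — redundant.
Drop M6: the rest still cover every topic — redundant.
Drop M7: outreach uncovered — not redundant.
4 redundant: M1, M3, M5, M6.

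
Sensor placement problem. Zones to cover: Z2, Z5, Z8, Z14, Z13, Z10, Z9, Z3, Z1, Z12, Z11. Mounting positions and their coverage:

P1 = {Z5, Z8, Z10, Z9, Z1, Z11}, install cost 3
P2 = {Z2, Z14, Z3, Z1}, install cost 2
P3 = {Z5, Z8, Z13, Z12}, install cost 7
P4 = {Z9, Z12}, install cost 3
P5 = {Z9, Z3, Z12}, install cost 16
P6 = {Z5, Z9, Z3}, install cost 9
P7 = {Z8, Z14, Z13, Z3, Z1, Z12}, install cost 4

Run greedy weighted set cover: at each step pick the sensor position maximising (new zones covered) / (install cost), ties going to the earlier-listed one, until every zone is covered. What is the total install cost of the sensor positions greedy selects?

Pick 1: P1 adds 6 new (Z5, Z8, Z10, Z9, Z1, Z11) at install cost 3 (ratio 6/3).
Pick 2: P2 adds 3 new (Z2, Z14, Z3) at install cost 2 (ratio 3/2).
Pick 3: P7 adds 2 new (Z13, Z12) at install cost 4 (ratio 2/4).
Greedy total install cost: 3 + 2 + 4 = 9.

9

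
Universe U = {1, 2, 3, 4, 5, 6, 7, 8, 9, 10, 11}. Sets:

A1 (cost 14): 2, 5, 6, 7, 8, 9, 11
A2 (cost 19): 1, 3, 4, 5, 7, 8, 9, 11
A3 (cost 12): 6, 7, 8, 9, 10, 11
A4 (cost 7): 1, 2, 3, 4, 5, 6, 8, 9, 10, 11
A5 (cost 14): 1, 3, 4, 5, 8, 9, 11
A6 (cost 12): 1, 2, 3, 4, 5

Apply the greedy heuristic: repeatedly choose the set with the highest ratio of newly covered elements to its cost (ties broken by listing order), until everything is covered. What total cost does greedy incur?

Pick 1: A4 adds 10 new (1, 2, 3, 4, 5, 6, 8, 9, 10, 11) at cost 7 (ratio 10/7).
Pick 2: A3 adds 1 new (7) at cost 12 (ratio 1/12).
Greedy total cost: 7 + 12 = 19.

19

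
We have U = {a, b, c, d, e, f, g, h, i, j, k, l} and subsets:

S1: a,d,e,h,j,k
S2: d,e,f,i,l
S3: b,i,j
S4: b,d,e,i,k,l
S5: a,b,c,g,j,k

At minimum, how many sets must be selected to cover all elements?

3

S1, S2, S5 together cover {a, b, c, d, e, f, g, h, i, j, k, l} — every element.
No 2 of the 5 sets cover everything (all 10 pairs fall short), so 3 is minimum.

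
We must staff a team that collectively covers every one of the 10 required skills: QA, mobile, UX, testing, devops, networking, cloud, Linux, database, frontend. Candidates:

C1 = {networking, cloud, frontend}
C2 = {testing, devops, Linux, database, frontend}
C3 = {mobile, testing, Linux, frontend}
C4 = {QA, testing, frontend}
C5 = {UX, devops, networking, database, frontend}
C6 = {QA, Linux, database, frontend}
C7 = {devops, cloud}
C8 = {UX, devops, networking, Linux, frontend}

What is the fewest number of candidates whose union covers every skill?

4

C1, C3, C4, C5 together cover {QA, mobile, UX, testing, devops, networking, cloud, Linux, database, frontend} — every skill.
No 3 of the 8 candidates cover everything (all 56 triples fall short), so 4 is minimum.
Greedy (largest uncovered first) would take C2, C1, C3, C4, C5 — 5 candidates — but 4 suffice.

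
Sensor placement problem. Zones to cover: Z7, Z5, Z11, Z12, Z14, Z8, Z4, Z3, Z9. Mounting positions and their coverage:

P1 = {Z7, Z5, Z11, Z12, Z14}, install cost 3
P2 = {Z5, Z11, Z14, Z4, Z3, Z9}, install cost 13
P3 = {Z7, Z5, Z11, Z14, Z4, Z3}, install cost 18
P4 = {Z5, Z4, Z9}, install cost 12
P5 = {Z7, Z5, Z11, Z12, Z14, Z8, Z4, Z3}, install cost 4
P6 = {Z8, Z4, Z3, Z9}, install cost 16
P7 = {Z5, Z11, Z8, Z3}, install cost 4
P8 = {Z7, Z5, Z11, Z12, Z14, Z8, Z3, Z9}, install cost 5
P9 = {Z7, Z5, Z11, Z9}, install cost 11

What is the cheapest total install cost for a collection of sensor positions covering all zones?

9

P5, P8 cover every zone at install cost 4 + 5 = 9.
Any cover uses at least 2 sensor positions; among all covering selections none totals below 9.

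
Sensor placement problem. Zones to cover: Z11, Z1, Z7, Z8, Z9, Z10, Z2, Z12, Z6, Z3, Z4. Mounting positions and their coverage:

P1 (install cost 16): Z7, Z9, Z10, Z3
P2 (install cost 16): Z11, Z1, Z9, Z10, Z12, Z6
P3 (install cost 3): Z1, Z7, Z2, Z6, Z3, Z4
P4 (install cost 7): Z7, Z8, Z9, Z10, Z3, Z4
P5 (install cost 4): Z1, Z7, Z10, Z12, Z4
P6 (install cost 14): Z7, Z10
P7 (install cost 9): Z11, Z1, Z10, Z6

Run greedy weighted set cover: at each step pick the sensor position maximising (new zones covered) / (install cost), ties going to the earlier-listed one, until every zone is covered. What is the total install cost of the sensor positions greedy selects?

23

Pick 1: P3 adds 6 new (Z1, Z7, Z2, Z6, Z3, Z4) at install cost 3 (ratio 6/3).
Pick 2: P5 adds 2 new (Z10, Z12) at install cost 4 (ratio 2/4).
Pick 3: P4 adds 2 new (Z8, Z9) at install cost 7 (ratio 2/7).
Pick 4: P7 adds 1 new (Z11) at install cost 9 (ratio 1/9).
Greedy total install cost: 3 + 4 + 7 + 9 = 23.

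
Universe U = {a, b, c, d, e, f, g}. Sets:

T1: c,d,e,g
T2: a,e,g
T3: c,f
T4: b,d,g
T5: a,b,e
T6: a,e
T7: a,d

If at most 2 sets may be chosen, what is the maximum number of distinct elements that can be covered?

Choosing T1, T5 covers {a, b, c, d, e, g} — 6 elements.
No choice of 2 sets does better; here f is left uncovered.

6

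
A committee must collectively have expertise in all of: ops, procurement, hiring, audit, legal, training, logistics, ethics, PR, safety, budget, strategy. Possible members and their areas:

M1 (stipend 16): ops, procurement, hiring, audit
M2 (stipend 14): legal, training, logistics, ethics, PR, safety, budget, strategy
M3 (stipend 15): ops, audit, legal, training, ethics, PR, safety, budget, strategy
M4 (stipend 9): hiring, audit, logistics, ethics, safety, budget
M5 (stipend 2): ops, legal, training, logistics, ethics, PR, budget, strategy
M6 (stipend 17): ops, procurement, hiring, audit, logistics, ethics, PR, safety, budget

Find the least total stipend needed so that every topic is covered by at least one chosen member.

19

M5, M6 cover every topic at stipend 2 + 17 = 19.
Any cover uses at least 2 members; among all covering selections none totals below 19.
Greedy by coverage-per-stipend would pick M5, M4, M1 for 27 — worse than the optimum 19.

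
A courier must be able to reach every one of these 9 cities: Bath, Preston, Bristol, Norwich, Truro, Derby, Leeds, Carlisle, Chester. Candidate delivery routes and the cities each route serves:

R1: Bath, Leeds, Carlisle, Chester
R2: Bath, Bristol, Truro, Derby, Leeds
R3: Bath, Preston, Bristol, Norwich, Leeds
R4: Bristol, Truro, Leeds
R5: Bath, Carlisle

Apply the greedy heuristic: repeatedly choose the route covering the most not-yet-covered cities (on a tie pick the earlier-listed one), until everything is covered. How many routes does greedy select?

3

Pick 1: R2 covers 5 new cities (Bath, Bristol, Truro, Derby, Leeds).
Pick 2: R1 covers 2 new cities (Carlisle, Chester).
Pick 3: R3 covers 2 new cities (Preston, Norwich).
Greedy uses 3 routes.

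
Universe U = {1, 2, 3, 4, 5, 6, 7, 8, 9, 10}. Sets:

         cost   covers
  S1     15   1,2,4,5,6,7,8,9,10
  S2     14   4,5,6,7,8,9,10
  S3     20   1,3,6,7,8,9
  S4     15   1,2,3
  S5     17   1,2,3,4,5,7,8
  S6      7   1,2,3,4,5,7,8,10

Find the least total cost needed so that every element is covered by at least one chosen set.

21

S2, S6 cover every element at cost 14 + 7 = 21.
Any cover uses at least 2 sets; among all covering selections none totals below 21.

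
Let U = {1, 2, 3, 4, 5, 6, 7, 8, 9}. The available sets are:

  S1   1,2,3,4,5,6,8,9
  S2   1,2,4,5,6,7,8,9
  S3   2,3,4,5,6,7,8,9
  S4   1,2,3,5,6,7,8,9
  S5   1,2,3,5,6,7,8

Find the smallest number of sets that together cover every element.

S1, S2 together cover {1, 2, 3, 4, 5, 6, 7, 8, 9} — every element.
No single set contains all 9 elements, so 2 is optimal.

2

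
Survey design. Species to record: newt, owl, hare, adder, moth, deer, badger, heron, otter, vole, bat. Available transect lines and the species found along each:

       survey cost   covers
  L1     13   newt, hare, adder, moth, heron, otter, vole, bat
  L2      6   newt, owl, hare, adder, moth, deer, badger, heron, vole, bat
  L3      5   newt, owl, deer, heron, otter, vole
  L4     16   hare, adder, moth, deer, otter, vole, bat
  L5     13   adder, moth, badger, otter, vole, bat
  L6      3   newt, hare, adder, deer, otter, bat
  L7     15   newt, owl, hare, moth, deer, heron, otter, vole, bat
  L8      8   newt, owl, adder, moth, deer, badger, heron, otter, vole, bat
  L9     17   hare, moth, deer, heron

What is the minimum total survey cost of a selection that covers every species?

L2, L6 cover every species at survey cost 6 + 3 = 9.
Any cover uses at least 2 transects; among all covering selections none totals below 9.

9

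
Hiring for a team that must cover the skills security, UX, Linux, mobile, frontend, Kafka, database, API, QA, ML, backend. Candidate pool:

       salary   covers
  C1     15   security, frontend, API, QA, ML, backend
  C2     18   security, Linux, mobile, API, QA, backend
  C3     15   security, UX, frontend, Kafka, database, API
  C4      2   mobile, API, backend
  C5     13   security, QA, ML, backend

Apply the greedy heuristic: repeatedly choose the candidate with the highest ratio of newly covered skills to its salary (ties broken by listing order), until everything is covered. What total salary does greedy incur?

Pick 1: C4 adds 3 new (mobile, API, backend) at salary 2 (ratio 3/2).
Pick 2: C3 adds 5 new (security, UX, frontend, Kafka, database) at salary 15 (ratio 5/15).
Pick 3: C5 adds 2 new (QA, ML) at salary 13 (ratio 2/13).
Pick 4: C2 adds 1 new (Linux) at salary 18 (ratio 1/18).
Greedy total salary: 2 + 15 + 13 + 18 = 48. (The true optimum is 46, so greedy overshoots here.)

48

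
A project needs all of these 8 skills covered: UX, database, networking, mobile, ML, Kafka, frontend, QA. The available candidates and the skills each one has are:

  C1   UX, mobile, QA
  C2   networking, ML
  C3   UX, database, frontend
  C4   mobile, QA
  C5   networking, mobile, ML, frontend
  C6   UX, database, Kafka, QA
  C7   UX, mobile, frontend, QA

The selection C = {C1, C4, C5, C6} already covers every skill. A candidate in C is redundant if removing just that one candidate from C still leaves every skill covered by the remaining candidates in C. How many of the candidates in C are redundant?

2

Drop C1: the rest still cover every skill — redundant.
Drop C4: the rest still cover every skill — redundant.
Drop C5: networking, ML, frontend uncovered — not redundant.
Drop C6: database, Kafka uncovered — not redundant.
2 redundant: C1, C4.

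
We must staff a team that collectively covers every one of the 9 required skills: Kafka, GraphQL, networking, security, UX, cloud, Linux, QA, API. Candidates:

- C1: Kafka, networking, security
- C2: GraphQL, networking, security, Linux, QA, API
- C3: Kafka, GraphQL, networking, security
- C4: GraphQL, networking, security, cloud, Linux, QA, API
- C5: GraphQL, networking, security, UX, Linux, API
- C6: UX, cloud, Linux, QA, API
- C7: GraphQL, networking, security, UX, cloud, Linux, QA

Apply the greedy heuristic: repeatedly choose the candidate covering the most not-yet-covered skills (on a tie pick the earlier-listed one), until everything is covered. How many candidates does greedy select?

3

Pick 1: C4 covers 7 new skills (GraphQL, networking, security, cloud, Linux, QA, API).
Pick 2: C1 covers 1 new skills (Kafka).
Pick 3: C5 covers 1 new skills (UX).
Greedy uses 3 candidates. (The true minimum is 2.)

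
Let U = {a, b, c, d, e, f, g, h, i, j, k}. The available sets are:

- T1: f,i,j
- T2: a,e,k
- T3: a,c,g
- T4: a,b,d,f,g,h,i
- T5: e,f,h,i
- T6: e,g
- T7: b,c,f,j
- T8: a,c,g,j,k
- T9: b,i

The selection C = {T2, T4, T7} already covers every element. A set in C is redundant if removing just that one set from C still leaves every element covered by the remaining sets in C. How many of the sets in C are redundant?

Drop T2: e, k uncovered — not redundant.
Drop T4: d, g, h, i uncovered — not redundant.
Drop T7: c, j uncovered — not redundant.
None of the sets in C is redundant.

0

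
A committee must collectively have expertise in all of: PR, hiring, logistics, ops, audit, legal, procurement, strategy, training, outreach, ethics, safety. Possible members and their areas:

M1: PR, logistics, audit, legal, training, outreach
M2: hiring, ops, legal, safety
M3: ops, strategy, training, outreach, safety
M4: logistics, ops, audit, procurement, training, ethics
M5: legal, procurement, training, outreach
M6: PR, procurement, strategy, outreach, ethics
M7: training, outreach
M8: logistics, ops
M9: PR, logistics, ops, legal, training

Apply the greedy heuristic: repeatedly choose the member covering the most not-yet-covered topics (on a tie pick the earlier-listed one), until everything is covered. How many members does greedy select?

3

Pick 1: M1 covers 6 new topics (PR, logistics, audit, legal, training, outreach).
Pick 2: M2 covers 3 new topics (hiring, ops, safety).
Pick 3: M6 covers 3 new topics (procurement, strategy, ethics).
Greedy uses 3 members.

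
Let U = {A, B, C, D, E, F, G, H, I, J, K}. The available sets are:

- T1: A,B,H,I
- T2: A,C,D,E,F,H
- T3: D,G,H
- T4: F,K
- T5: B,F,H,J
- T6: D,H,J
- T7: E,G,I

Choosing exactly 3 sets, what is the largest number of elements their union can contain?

Choosing T2, T5, T7 covers {A, B, C, D, E, F, G, H, I, J} — 10 elements.
No choice of 3 sets does better; here K is left uncovered.

10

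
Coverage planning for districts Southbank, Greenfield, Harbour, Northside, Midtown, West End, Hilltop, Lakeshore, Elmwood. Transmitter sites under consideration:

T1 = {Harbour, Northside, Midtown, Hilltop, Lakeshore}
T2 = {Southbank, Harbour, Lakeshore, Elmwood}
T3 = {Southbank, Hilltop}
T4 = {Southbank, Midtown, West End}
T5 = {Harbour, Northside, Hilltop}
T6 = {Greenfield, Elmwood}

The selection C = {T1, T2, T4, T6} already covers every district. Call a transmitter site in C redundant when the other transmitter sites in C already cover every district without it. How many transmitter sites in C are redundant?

1

Drop T1: Northside, Hilltop uncovered — not redundant.
Drop T2: the rest still cover every district — redundant.
Drop T4: West End uncovered — not redundant.
Drop T6: Greenfield uncovered — not redundant.
1 redundant: T2.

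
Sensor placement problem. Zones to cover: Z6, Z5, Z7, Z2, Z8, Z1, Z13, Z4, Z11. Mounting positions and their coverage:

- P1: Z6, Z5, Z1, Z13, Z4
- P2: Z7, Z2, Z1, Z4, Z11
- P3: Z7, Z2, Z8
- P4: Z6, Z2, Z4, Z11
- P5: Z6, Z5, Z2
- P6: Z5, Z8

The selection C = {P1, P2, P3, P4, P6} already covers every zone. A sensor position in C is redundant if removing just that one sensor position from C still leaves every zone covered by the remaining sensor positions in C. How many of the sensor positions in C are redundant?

Drop P1: Z13 uncovered — not redundant.
Drop P2: the rest still cover every zone — redundant.
Drop P3: the rest still cover every zone — redundant.
Drop P4: the rest still cover every zone — redundant.
Drop P6: the rest still cover every zone — redundant.
4 redundant: P2, P3, P4, P6.

4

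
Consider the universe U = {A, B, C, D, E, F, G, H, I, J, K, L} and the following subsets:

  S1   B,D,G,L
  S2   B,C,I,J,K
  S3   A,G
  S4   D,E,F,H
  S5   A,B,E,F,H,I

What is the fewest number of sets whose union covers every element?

S1, S2, S5 together cover {A, B, C, D, E, F, G, H, I, J, K, L} — every element.
No 2 of the 5 sets cover everything (all 10 pairs fall short), so 3 is minimum.

3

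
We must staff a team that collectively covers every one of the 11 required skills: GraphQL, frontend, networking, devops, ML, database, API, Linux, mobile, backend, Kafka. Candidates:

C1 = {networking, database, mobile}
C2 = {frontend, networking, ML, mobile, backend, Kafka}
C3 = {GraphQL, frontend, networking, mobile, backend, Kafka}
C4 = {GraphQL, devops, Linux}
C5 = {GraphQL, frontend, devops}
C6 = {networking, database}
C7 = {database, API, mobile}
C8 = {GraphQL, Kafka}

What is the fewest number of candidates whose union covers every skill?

3

C2, C4, C7 together cover {GraphQL, frontend, networking, devops, ML, database, API, Linux, mobile, backend, Kafka} — every skill.
No 2 of the 8 candidates cover everything (all 28 pairs fall short), so 3 is minimum.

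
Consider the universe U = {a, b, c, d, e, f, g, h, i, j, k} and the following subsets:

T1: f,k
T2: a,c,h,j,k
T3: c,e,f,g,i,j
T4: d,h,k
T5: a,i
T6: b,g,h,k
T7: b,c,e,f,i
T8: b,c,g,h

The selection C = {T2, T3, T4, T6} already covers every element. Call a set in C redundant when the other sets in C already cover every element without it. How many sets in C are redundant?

Drop T2: a uncovered — not redundant.
Drop T3: e, f, i uncovered — not redundant.
Drop T4: d uncovered — not redundant.
Drop T6: b uncovered — not redundant.
None of the sets in C is redundant.

0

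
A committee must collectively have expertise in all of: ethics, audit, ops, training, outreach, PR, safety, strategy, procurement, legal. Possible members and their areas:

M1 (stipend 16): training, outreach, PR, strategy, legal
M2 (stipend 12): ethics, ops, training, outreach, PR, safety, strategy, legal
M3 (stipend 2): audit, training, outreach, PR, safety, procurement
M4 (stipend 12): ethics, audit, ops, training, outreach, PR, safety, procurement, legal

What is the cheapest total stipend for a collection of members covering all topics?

M2, M3 cover every topic at stipend 12 + 2 = 14.
Any cover uses at least 2 members; among all covering selections none totals below 14.

14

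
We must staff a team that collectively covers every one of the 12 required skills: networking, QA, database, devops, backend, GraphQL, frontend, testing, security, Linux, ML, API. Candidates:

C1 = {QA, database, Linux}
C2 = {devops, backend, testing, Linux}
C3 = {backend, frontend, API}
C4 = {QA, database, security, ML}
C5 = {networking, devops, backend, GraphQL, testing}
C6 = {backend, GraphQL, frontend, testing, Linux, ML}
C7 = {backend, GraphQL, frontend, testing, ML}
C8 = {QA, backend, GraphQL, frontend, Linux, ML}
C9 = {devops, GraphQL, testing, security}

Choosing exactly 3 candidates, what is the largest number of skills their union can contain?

11

Choosing C3, C4, C5 covers {networking, QA, database, devops, backend, GraphQL, frontend, testing, security, ML, API} — 11 skills.
No choice of 3 candidates does better; here Linux is left uncovered.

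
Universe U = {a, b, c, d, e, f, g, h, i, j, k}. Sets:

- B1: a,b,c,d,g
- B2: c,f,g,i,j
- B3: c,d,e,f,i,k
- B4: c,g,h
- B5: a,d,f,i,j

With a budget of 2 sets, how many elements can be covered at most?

9

Choosing B1, B3 covers {a, b, c, d, e, f, g, i, k} — 9 elements.
No choice of 2 sets does better; here h, j are left uncovered.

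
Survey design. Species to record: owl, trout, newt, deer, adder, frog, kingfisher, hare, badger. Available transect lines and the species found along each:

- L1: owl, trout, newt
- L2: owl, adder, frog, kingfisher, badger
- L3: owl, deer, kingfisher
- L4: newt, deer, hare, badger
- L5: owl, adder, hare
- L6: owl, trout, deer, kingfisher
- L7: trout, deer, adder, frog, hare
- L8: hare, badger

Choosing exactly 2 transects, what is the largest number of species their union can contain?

8

Choosing L2, L4 covers {owl, newt, deer, adder, frog, kingfisher, hare, badger} — 8 species.
No choice of 2 transects does better; here trout is left uncovered.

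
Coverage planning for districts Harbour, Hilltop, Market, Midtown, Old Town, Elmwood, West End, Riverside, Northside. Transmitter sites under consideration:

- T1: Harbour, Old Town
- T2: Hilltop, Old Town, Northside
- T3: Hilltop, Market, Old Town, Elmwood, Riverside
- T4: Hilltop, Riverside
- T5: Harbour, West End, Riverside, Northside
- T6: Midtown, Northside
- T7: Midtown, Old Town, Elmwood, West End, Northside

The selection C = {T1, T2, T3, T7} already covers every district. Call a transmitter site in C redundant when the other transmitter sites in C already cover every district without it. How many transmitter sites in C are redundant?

Drop T1: Harbour uncovered — not redundant.
Drop T2: the rest still cover every district — redundant.
Drop T3: Market, Riverside uncovered — not redundant.
Drop T7: Midtown, West End uncovered — not redundant.
1 redundant: T2.

1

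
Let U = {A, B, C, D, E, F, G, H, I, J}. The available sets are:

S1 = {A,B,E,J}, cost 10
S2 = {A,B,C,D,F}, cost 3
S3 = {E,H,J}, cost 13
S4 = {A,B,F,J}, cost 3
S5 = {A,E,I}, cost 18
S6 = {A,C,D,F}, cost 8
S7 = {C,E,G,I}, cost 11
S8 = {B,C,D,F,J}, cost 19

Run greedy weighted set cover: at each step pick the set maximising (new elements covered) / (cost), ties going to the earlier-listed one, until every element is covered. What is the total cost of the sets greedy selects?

30

Pick 1: S2 adds 5 new (A, B, C, D, F) at cost 3 (ratio 5/3).
Pick 2: S4 adds 1 new (J) at cost 3 (ratio 1/3).
Pick 3: S7 adds 3 new (E, G, I) at cost 11 (ratio 3/11).
Pick 4: S3 adds 1 new (H) at cost 13 (ratio 1/13).
Greedy total cost: 3 + 3 + 11 + 13 = 30. (The true optimum is 27, so greedy overshoots here.)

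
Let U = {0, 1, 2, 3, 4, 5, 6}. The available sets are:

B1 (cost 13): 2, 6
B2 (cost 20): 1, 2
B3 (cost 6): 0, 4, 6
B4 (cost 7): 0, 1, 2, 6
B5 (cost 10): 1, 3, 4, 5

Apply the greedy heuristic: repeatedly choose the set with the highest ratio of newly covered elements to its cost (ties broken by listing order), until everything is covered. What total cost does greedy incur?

Pick 1: B4 adds 4 new (0, 1, 2, 6) at cost 7 (ratio 4/7).
Pick 2: B5 adds 3 new (3, 4, 5) at cost 10 (ratio 3/10).
Greedy total cost: 7 + 10 = 17.

17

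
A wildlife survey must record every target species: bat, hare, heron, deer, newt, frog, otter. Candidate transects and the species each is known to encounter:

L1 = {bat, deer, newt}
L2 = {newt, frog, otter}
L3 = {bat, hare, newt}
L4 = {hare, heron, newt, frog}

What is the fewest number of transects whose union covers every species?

3

L1, L2, L4 together cover {bat, hare, heron, deer, newt, frog, otter} — every species.
No 2 of the 4 transects cover everything (all 6 pairs fall short), so 3 is minimum.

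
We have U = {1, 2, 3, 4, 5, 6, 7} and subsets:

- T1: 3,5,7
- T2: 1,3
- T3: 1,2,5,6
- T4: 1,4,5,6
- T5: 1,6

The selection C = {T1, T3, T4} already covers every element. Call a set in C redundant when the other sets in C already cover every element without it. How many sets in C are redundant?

0

Drop T1: 3, 7 uncovered — not redundant.
Drop T3: 2 uncovered — not redundant.
Drop T4: 4 uncovered — not redundant.
None of the sets in C is redundant.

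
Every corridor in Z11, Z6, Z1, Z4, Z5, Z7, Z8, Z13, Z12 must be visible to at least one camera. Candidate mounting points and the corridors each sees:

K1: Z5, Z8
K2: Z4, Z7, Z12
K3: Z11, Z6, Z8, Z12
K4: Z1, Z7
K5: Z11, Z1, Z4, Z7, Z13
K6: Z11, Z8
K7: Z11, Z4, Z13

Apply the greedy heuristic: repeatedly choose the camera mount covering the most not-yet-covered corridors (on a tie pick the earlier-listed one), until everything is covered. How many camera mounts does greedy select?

3

Pick 1: K5 covers 5 new corridors (Z11, Z1, Z4, Z7, Z13).
Pick 2: K3 covers 3 new corridors (Z6, Z8, Z12).
Pick 3: K1 covers 1 new corridors (Z5).
Greedy uses 3 camera mounts.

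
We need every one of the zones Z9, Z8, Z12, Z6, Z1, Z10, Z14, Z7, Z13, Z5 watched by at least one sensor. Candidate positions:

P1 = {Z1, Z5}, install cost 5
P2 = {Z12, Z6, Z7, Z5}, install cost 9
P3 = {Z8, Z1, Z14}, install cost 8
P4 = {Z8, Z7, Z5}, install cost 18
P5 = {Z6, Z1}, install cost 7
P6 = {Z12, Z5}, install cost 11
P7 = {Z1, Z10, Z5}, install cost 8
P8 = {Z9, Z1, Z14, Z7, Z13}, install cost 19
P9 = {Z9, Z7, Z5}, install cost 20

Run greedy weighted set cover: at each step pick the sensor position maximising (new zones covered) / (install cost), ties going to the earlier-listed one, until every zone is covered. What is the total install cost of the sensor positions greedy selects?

Pick 1: P2 adds 4 new (Z12, Z6, Z7, Z5) at install cost 9 (ratio 4/9).
Pick 2: P3 adds 3 new (Z8, Z1, Z14) at install cost 8 (ratio 3/8).
Pick 3: P7 adds 1 new (Z10) at install cost 8 (ratio 1/8).
Pick 4: P8 adds 2 new (Z9, Z13) at install cost 19 (ratio 2/19).
Greedy total install cost: 9 + 8 + 8 + 19 = 44.

44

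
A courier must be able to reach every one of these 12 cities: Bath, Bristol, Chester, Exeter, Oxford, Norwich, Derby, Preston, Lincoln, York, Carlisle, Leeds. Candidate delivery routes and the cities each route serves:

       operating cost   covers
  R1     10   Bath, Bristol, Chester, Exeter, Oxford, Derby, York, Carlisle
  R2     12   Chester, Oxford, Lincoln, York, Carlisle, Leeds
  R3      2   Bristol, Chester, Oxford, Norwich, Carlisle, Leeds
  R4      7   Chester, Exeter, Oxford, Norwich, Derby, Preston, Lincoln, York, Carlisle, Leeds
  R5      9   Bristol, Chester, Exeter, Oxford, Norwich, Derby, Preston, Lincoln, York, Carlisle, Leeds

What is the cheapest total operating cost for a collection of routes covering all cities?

17

R1, R4 cover every city at operating cost 10 + 7 = 17.
Any cover uses at least 2 routes; among all covering selections none totals below 17.
Greedy by coverage-per-operating cost would pick R3, R4, R1 for 19 — worse than the optimum 17.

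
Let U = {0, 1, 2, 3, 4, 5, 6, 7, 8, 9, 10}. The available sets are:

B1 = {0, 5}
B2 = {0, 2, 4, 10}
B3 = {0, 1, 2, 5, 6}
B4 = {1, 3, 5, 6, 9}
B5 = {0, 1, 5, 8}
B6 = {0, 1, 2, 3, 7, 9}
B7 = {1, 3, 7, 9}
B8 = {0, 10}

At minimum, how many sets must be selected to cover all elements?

B2, B3, B5, B6 together cover {0, 1, 2, 3, 4, 5, 6, 7, 8, 9, 10} — every element.
No 3 of the 8 sets cover everything (all 56 triples fall short), so 4 is minimum.

4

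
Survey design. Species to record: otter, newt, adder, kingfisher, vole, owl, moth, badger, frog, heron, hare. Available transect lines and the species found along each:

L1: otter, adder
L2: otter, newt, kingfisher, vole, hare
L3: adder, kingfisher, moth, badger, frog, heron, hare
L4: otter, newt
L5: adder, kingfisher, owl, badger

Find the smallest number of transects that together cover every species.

L2, L3, L5 together cover {otter, newt, adder, kingfisher, vole, owl, moth, badger, frog, heron, hare} — every species.
No 2 of the 5 transects cover everything (all 10 pairs fall short), so 3 is minimum.

3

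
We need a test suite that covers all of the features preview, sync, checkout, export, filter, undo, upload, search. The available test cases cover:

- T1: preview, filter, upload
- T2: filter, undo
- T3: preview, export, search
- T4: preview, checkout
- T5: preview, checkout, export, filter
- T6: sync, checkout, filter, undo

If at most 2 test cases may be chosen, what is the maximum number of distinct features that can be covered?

Choosing T3, T6 covers {preview, sync, checkout, export, filter, undo, search} — 7 features.
No choice of 2 test cases does better; here upload is left uncovered.

7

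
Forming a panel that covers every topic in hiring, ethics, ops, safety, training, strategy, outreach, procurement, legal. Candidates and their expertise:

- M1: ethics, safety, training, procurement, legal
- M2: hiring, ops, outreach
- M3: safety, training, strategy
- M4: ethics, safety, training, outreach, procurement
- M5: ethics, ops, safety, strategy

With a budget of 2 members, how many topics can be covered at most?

8

Choosing M1, M2 covers {hiring, ethics, ops, safety, training, outreach, procurement, legal} — 8 topics.
No choice of 2 members does better; here strategy is left uncovered.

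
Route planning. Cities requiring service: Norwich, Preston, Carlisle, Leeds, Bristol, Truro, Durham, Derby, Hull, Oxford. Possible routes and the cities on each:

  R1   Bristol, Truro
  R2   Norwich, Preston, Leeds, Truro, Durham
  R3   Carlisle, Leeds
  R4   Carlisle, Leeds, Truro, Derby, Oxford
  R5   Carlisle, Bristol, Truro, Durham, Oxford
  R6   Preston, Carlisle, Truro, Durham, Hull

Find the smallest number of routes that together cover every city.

4

R1, R2, R4, R6 together cover {Norwich, Preston, Carlisle, Leeds, Bristol, Truro, Durham, Derby, Hull, Oxford} — every city.
No 3 of the 6 routes cover everything (all 20 triples fall short), so 4 is minimum.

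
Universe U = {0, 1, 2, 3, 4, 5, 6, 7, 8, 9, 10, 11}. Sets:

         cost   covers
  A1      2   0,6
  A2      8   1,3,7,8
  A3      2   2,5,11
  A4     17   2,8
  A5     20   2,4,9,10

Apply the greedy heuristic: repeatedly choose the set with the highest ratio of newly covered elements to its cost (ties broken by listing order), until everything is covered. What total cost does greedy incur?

32

Pick 1: A3 adds 3 new (2, 5, 11) at cost 2 (ratio 3/2).
Pick 2: A1 adds 2 new (0, 6) at cost 2 (ratio 2/2).
Pick 3: A2 adds 4 new (1, 3, 7, 8) at cost 8 (ratio 4/8).
Pick 4: A5 adds 3 new (4, 9, 10) at cost 20 (ratio 3/20).
Greedy total cost: 2 + 2 + 8 + 20 = 32.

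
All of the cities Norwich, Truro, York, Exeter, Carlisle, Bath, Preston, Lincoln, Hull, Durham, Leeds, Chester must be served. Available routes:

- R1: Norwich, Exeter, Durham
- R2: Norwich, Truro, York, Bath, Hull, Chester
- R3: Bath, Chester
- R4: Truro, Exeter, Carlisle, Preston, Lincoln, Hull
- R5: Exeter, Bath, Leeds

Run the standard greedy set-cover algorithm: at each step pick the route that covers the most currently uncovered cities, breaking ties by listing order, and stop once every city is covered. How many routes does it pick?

4

Pick 1: R2 covers 6 new cities (Norwich, Truro, York, Bath, Hull, Chester).
Pick 2: R4 covers 4 new cities (Exeter, Carlisle, Preston, Lincoln).
Pick 3: R1 covers 1 new cities (Durham).
Pick 4: R5 covers 1 new cities (Leeds).
Greedy uses 4 routes.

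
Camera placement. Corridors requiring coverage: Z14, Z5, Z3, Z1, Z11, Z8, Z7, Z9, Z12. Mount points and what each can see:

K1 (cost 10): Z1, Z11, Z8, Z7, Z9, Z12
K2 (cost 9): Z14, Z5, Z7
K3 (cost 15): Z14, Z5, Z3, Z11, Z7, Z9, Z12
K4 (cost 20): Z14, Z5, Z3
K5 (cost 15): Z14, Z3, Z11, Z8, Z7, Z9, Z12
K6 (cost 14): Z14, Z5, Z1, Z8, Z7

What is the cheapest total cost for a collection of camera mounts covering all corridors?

25

K1, K3 cover every corridor at cost 10 + 15 = 25.
Any cover uses at least 2 camera mounts; among all covering selections none totals below 25.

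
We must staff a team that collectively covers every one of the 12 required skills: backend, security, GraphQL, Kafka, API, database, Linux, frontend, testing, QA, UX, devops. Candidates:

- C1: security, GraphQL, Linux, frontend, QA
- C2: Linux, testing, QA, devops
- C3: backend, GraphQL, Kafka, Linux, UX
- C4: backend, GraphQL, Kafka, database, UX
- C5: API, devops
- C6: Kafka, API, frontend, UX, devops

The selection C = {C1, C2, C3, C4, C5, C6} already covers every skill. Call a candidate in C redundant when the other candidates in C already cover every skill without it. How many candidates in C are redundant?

3

Drop C1: security uncovered — not redundant.
Drop C2: testing uncovered — not redundant.
Drop C3: the rest still cover every skill — redundant.
Drop C4: database uncovered — not redundant.
Drop C5: the rest still cover every skill — redundant.
Drop C6: the rest still cover every skill — redundant.
3 redundant: C3, C5, C6.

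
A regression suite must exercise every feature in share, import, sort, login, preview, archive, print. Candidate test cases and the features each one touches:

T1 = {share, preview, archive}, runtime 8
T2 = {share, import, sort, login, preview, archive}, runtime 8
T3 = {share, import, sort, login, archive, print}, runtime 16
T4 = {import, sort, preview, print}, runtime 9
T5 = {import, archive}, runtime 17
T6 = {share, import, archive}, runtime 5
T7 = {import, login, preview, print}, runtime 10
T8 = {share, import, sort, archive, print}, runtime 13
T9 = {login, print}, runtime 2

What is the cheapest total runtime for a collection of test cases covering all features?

10

T2, T9 cover every feature at runtime 8 + 2 = 10.
Any cover uses at least 2 test cases; among all covering selections none totals below 10.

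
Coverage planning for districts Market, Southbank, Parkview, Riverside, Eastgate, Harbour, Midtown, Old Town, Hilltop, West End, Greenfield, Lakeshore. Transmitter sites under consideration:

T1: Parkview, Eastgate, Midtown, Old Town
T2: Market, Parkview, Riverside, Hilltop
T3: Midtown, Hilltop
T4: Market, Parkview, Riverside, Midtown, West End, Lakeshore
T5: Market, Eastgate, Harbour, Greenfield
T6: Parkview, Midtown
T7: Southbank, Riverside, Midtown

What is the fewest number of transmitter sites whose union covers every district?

T1, T2, T4, T5, T7 together cover {Market, Southbank, Parkview, Riverside, Eastgate, Harbour, Midtown, Old Town, Hilltop, West End, Greenfield, Lakeshore} — every district.
No 4 of the 7 transmitter sites cover everything (all 35 size-4 selections fall short), so 5 is minimum.

5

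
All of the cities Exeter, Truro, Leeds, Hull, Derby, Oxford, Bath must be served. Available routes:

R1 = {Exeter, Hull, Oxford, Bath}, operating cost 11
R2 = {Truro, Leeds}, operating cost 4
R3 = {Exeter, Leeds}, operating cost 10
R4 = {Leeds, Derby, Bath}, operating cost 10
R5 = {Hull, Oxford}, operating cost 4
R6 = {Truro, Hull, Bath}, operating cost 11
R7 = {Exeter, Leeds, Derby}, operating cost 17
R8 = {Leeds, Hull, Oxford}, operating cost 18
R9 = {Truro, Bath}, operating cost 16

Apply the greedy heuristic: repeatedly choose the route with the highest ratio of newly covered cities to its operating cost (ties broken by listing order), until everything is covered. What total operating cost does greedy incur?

Pick 1: R2 adds 2 new (Truro, Leeds) at operating cost 4 (ratio 2/4).
Pick 2: R5 adds 2 new (Hull, Oxford) at operating cost 4 (ratio 2/4).
Pick 3: R4 adds 2 new (Derby, Bath) at operating cost 10 (ratio 2/10).
Pick 4: R3 adds 1 new (Exeter) at operating cost 10 (ratio 1/10).
Greedy total operating cost: 4 + 4 + 10 + 10 = 28. (The true optimum is 25, so greedy overshoots here.)

28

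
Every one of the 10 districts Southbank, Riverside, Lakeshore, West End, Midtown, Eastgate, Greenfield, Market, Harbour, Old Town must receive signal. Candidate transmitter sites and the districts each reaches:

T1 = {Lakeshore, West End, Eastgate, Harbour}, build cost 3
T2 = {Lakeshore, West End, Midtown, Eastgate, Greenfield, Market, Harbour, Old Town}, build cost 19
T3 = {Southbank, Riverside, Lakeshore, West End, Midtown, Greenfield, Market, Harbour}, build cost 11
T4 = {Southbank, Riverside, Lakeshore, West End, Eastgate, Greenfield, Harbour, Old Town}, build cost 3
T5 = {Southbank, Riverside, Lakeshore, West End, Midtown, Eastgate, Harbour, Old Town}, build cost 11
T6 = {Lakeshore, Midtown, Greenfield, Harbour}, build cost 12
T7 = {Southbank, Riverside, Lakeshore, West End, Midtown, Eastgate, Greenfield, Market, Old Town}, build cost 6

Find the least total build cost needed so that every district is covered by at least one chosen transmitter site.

9

T1, T7 cover every district at build cost 3 + 6 = 9.
Any cover uses at least 2 transmitter sites; among all covering selections none totals below 9.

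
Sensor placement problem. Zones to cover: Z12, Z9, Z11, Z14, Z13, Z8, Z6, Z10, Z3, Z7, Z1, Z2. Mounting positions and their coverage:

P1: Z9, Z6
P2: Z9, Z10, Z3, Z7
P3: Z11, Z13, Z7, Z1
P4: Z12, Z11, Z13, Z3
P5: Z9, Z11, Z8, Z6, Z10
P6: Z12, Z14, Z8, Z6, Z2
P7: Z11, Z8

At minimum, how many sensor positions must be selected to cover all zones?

3

P2, P3, P6 together cover {Z12, Z9, Z11, Z14, Z13, Z8, Z6, Z10, Z3, Z7, Z1, Z2} — every zone.
No 2 of the 7 sensor positions cover everything (all 21 pairs fall short), so 3 is minimum.
Greedy (largest uncovered first) would take P5, P3, P6, P2 — 4 sensor positions — but 3 suffice.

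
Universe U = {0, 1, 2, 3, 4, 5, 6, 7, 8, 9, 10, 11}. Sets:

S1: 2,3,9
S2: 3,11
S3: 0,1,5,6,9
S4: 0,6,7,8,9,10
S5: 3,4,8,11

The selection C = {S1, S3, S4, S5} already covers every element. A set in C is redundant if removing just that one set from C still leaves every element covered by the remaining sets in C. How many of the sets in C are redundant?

Drop S1: 2 uncovered — not redundant.
Drop S3: 1, 5 uncovered — not redundant.
Drop S4: 7, 10 uncovered — not redundant.
Drop S5: 4, 11 uncovered — not redundant.
None of the sets in C is redundant.

0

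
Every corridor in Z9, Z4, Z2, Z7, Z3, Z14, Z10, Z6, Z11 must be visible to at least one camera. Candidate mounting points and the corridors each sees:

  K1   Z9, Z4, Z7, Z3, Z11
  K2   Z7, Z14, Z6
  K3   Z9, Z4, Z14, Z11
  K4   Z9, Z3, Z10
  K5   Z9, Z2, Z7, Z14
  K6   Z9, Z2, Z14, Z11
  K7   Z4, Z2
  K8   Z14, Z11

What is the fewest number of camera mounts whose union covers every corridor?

4

K1, K2, K4, K5 together cover {Z9, Z4, Z2, Z7, Z3, Z14, Z10, Z6, Z11} — every corridor.
No 3 of the 8 camera mounts cover everything (all 56 triples fall short), so 4 is minimum.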